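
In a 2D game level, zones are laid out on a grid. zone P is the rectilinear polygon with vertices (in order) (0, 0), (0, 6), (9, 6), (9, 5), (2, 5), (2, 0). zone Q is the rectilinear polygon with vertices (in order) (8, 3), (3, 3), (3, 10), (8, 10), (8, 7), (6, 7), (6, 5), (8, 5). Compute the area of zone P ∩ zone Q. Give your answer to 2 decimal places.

3.00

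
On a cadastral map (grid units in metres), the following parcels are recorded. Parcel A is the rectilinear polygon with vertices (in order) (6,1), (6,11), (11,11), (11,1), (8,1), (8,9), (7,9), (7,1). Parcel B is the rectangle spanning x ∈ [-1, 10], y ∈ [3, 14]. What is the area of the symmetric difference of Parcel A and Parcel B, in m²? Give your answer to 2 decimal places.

|Parcel A| = 42, |Parcel B| = 121, |Parcel A∩Parcel B| = 26.
|Parcel A △ Parcel B| = |Parcel A| + |Parcel B| − 2·|Parcel A∩Parcel B| = 42 + 121 − 52 = 111.00.

111.00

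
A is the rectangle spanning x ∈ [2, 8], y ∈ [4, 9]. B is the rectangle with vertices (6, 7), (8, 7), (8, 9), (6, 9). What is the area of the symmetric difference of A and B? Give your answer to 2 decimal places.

26.00

|A∩B|: x∈[6,8], y∈[7,9] → 2·2 = 4.
|A △ B| = |A| + |B| − 2·|A∩B| = 30 + 4 − 8 = 26.00.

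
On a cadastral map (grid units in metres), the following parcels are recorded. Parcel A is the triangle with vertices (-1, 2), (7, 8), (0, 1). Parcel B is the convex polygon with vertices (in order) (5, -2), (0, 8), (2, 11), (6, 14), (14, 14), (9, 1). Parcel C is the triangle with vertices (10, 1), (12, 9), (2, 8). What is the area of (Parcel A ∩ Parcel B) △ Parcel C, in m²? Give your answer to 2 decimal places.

|Parcel A ∩ Parcel B| = 2.9697.
|(Parcel A ∩ Parcel B) ∩ Parcel C| = 0.7853.
|(Parcel A ∩ Parcel B) △ Parcel C| = 2.9697 + 39 − 1.5705 = 40.40.

40.40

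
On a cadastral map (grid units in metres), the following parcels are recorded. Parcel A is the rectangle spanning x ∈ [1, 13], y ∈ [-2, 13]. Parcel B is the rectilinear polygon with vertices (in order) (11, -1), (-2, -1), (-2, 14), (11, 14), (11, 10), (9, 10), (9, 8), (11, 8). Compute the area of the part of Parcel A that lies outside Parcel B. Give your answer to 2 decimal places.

44.00

|Parcel A| = 180, |Parcel A∩Parcel B| = 136.
|Parcel A ∖ Parcel B| = |Parcel A| − |Parcel A∩Parcel B| = 180 − 136 = 44.00.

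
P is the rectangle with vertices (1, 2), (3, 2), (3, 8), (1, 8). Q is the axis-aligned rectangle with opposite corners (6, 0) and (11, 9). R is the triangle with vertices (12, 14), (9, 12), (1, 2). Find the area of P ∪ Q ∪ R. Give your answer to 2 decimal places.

62.81

By inclusion–exclusion:
Individual areas: |P| = 12, |Q| = 45, |R| = 7.
|P∩Q| = 0 (no overlap).
|P∩R| = 0.3182.
|Q∩R| = 0.8697.
|P∩Q∩R| = 0.
|P ∪ Q ∪ R| = 64 − 1.1879 + 0 = 62.81.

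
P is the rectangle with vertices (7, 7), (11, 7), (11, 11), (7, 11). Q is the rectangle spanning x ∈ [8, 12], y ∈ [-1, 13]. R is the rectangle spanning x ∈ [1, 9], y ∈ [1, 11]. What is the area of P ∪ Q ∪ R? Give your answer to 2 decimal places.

126.00

By inclusion–exclusion:
Individual areas: |P| = 16, |Q| = 56, |R| = 80.
|P∩Q|: x∈[8,11], y∈[7,11] → 3·4 = 12.
|P∩R|: x∈[7,9], y∈[7,11] → 2·4 = 8.
|Q∩R|: x∈[8,9], y∈[1,11] → 1·10 = 10.
|P∩Q∩R| = 4.
|P ∪ Q ∪ R| = 152 − 30 + 4 = 126.00.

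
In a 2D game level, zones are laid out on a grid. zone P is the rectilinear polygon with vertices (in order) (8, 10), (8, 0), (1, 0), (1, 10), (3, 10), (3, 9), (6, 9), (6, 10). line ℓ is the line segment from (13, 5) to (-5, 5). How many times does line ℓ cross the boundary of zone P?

The segment meets the boundary at (8,5), (1,5).

2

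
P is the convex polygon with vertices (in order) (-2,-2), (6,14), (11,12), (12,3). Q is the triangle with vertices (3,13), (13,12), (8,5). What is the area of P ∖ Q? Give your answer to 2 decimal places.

81.17

|P| = 113.5, |P∩Q| = 32.3301.
|P ∖ Q| = |P| − |P∩Q| = 113.5 − 32.3301 = 81.17.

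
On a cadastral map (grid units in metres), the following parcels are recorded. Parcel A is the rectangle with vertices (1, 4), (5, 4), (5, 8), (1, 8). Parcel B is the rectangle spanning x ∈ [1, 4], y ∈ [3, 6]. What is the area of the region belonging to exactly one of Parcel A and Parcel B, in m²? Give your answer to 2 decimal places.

13.00

|Parcel A∩Parcel B|: x∈[1,4], y∈[4,6] → 3·2 = 6.
|Parcel A △ Parcel B| = |Parcel A| + |Parcel B| − 2·|Parcel A∩Parcel B| = 16 + 9 − 12 = 13.00.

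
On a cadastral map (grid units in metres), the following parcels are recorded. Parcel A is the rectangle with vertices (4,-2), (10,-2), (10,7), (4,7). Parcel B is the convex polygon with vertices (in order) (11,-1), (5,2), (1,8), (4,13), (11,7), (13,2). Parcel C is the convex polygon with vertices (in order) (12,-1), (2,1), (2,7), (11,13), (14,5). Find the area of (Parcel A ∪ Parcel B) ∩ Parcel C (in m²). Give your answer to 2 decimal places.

|Parcel A ∪ Parcel B| = 105.
|(Parcel A ∪ Parcel B) ∩ Parcel C| = 76.86.

76.86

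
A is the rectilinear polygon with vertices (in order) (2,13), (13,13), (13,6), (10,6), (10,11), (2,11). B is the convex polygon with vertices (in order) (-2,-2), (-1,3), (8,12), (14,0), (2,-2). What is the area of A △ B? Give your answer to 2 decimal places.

|A| = 37, |B| = 124, |A∩B| = 1.75.
|A △ B| = |A| + |B| − 2·|A∩B| = 37 + 124 − 3.5 = 157.50.

157.50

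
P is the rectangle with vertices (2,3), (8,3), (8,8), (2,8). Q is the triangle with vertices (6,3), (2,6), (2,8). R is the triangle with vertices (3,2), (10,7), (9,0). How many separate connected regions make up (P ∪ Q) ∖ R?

1

(P ∪ Q) ∖ R is a single connected region.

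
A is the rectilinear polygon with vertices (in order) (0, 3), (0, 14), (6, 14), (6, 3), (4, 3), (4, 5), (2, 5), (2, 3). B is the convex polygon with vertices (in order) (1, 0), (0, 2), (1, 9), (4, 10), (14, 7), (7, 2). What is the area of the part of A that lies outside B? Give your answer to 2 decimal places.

30.53

|A| = 62, |A∩B| = 31.4714.
|A ∖ B| = |A| − |A∩B| = 62 − 31.4714 = 30.53.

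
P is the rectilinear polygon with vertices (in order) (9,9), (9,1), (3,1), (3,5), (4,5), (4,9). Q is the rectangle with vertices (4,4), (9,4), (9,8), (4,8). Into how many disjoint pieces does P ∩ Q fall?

P ∩ Q is a single connected region.

1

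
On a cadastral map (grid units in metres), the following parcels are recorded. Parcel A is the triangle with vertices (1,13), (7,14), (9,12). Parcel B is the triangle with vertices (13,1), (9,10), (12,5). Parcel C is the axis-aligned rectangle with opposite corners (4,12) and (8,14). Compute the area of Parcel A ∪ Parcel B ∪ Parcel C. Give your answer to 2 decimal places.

By inclusion–exclusion:
Individual areas: |Parcel A| = 7, |Parcel B| = 3.5, |Parcel C| = 8.
|Parcel A∩Parcel B| = 0.
|Parcel A∩Parcel C| = 5.25.
|Parcel B∩Parcel C| = 0.
|Parcel A∩Parcel B∩Parcel C| = 0.
|Parcel A ∪ Parcel B ∪ Parcel C| = 18.5 − 5.25 + 0 = 13.25.

13.25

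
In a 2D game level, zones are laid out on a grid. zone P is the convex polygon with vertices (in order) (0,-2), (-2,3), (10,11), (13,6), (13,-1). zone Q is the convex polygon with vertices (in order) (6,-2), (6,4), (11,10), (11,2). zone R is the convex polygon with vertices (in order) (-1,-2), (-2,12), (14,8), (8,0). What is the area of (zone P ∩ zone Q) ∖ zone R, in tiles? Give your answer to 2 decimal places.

5.87

|zone P ∩ zone Q| = 34.7752.
|(zone P ∩ zone Q) ∩ zone R| = 28.9057.
|(zone P ∩ zone Q) ∖ zone R| = 34.7752 − 28.9057 = 5.87.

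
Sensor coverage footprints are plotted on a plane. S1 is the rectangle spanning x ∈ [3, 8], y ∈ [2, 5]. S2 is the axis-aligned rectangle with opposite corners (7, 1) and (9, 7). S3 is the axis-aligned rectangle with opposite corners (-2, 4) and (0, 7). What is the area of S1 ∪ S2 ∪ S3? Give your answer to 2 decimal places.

By inclusion–exclusion:
Individual areas: |S1| = 15, |S2| = 12, |S3| = 6.
|S1∩S2|: x∈[7,8], y∈[2,5] → 1·3 = 3.
|S1∩S3| = 0 (no overlap).
|S2∩S3| = 0 (no overlap).
|S1∩S2∩S3| = 0.
|S1 ∪ S2 ∪ S3| = 33 − 3 + 0 = 30.00.

30.00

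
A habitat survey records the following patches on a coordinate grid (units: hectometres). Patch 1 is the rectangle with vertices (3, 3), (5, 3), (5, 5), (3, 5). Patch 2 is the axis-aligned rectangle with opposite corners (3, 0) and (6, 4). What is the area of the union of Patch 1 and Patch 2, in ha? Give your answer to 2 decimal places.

By inclusion–exclusion:
Individual areas: |Patch 1| = 4, |Patch 2| = 12.
|Patch 1∩Patch 2|: x∈[3,5], y∈[3,4] → 2·1 = 2.
|Patch 1 ∪ Patch 2| = 16 − 2 = 14.00.

14.00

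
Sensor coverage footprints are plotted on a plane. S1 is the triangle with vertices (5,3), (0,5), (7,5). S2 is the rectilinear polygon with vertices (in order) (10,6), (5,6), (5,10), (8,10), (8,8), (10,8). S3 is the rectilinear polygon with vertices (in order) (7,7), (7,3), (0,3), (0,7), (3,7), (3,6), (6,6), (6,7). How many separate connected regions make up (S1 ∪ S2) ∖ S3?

(S1 ∪ S2) ∖ S3 is a single connected region.

1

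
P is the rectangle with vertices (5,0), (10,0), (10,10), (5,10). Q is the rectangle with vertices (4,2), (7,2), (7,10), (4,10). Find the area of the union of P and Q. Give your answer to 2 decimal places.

By inclusion–exclusion:
Individual areas: |P| = 50, |Q| = 24.
|P∩Q|: x∈[5,7], y∈[2,10] → 2·8 = 16.
|P ∪ Q| = 74 − 16 = 58.00.

58.00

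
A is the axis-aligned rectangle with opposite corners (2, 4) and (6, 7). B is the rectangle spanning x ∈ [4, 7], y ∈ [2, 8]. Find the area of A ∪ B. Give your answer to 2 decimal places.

By inclusion–exclusion:
Individual areas: |A| = 12, |B| = 18.
|A∩B|: x∈[4,6], y∈[4,7] → 2·3 = 6.
|A ∪ B| = 30 − 6 = 24.00.

24.00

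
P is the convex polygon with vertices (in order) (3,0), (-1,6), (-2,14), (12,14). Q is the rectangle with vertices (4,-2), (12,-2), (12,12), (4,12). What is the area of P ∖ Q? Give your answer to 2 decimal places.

75.94

|P| = 111, |P∩Q| = 35.0635.
|P ∖ Q| = |P| − |P∩Q| = 111 − 35.0635 = 75.94.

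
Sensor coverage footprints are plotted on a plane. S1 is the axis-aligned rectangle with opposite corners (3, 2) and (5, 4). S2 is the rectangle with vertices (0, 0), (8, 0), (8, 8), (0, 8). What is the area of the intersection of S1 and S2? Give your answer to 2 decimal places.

4.00

|S1∩S2|: x∈[3,5], y∈[2,4] → 2·2 = 4.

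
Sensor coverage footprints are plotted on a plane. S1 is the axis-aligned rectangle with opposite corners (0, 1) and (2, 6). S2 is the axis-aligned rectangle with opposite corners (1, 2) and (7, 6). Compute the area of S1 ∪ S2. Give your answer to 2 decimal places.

By inclusion–exclusion:
Individual areas: |S1| = 10, |S2| = 24.
|S1∩S2|: x∈[1,2], y∈[2,6] → 1·4 = 4.
|S1 ∪ S2| = 34 − 4 = 30.00.

30.00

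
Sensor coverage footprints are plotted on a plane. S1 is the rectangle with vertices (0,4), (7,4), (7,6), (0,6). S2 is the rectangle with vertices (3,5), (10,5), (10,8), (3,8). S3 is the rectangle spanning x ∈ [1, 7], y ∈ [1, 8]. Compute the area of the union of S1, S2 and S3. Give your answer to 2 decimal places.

By inclusion–exclusion:
Individual areas: |S1| = 14, |S2| = 21, |S3| = 42.
|S1∩S2|: x∈[3,7], y∈[5,6] → 4·1 = 4.
|S1∩S3|: x∈[1,7], y∈[4,6] → 6·2 = 12.
|S2∩S3|: x∈[3,7], y∈[5,8] → 4·3 = 12.
|S1∩S2∩S3| = 4.
|S1 ∪ S2 ∪ S3| = 77 − 28 + 4 = 53.00.

53.00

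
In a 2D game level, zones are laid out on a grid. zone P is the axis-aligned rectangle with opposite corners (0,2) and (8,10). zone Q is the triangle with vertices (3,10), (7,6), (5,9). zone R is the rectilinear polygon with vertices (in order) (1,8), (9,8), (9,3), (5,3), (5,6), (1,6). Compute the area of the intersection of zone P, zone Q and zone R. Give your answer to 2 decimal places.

0.67

The intersection is the polygon with vertices (7,6), (5,8), (5.667,8).
By the shoelace formula its area is 0.67.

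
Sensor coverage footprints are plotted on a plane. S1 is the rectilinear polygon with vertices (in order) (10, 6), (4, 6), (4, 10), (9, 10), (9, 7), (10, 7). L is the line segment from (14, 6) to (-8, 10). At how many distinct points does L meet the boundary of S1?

2

The segment meets the boundary at (4,7.818), (10,6.727).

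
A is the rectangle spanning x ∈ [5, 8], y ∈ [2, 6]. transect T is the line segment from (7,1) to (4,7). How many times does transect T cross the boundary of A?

The segment meets the boundary at (5,5), (6.5,2).

2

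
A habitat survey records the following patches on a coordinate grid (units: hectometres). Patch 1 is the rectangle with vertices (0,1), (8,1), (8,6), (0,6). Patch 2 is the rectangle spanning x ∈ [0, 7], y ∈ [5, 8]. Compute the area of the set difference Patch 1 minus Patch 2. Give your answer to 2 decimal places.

|Patch 1∩Patch 2|: x∈[0,7], y∈[5,6] → 7·1 = 7.
|Patch 1| = 40.
|Patch 1 ∖ Patch 2| = |Patch 1| − |Patch 1∩Patch 2| = 40 − 7 = 33.00.

33.00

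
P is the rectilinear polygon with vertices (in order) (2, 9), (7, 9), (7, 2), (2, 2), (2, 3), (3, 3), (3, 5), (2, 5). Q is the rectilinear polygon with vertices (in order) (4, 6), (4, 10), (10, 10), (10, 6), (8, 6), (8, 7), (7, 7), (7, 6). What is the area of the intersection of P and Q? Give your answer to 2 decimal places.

9.00

The intersection is the polygon with vertices (7,9), (7,7), (7,6), (4,6), (4,9).
By the shoelace formula its area is 9.00.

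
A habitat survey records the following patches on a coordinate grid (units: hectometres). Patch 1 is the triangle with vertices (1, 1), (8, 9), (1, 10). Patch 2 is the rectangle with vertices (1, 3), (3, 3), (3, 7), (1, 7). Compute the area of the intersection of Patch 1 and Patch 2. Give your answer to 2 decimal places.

The intersection is the polygon with vertices (2.75,3), (1,3), (1,7), (3,7), (3,3.286).
By the shoelace formula its area is 7.96.

7.96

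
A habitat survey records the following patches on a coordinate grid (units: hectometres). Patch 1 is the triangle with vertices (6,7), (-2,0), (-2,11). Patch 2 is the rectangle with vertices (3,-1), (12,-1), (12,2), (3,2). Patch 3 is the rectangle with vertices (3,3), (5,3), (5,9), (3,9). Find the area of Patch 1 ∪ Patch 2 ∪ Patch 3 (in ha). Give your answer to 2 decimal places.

77.50

By inclusion–exclusion:
Individual areas: |Patch 1| = 44, |Patch 2| = 27, |Patch 3| = 12.
|Patch 1∩Patch 2| = 0.
|Patch 1∩Patch 3| = 5.5.
|Patch 2∩Patch 3| = 0 (no overlap).
|Patch 1∩Patch 2∩Patch 3| = 0.
|Patch 1 ∪ Patch 2 ∪ Patch 3| = 83 − 5.5 + 0 = 77.50.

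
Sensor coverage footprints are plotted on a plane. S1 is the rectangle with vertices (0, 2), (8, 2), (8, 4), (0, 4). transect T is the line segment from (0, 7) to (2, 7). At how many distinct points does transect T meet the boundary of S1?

The segment lies entirely outside S1 and never meets its boundary.

0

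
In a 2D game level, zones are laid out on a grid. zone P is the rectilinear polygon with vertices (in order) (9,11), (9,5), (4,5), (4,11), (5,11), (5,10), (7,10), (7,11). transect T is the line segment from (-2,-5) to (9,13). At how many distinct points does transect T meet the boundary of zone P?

2

The segment meets the boundary at (4.111,5), (7.778,11).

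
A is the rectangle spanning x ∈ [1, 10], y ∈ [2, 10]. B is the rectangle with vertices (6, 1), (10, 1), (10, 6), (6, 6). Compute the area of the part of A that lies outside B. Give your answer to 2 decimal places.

56.00

|A∩B|: x∈[6,10], y∈[2,6] → 4·4 = 16.
|A| = 72.
|A ∖ B| = |A| − |A∩B| = 72 − 16 = 56.00.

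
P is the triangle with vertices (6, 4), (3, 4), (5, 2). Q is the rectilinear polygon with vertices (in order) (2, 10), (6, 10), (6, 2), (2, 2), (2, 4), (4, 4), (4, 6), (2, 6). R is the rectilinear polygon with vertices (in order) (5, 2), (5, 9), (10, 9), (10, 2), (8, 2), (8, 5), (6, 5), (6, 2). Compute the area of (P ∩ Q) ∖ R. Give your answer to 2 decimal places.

2.00

|P ∩ Q| = 3.
|(P ∩ Q) ∩ R| = 1.
|(P ∩ Q) ∖ R| = 3 − 1 = 2.00.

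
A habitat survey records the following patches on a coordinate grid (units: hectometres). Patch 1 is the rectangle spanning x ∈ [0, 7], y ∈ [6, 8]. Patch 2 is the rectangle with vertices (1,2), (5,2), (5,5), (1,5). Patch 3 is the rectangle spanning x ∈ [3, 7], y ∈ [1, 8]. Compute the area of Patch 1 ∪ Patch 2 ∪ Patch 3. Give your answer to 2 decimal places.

By inclusion–exclusion:
Individual areas: |Patch 1| = 14, |Patch 2| = 12, |Patch 3| = 28.
|Patch 1∩Patch 2| = 0 (no overlap).
|Patch 1∩Patch 3|: x∈[3,7], y∈[6,8] → 4·2 = 8.
|Patch 2∩Patch 3|: x∈[3,5], y∈[2,5] → 2·3 = 6.
|Patch 1∩Patch 2∩Patch 3| = 0.
|Patch 1 ∪ Patch 2 ∪ Patch 3| = 54 − 14 + 0 = 40.00.

40.00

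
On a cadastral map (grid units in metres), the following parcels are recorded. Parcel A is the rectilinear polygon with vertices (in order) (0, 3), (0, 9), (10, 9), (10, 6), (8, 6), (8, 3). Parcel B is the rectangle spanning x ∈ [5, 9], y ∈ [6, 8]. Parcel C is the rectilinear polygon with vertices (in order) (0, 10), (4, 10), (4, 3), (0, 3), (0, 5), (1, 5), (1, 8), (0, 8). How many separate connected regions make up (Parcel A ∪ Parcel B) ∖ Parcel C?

2

(Parcel A ∪ Parcel B) ∖ Parcel C splits into 2 disjoint pieces (area 30, area 3).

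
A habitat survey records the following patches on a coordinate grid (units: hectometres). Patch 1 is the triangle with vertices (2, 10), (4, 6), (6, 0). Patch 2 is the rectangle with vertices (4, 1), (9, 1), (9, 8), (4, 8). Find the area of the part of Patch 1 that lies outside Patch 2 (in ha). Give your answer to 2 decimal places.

|Patch 1| = 2, |Patch 1∩Patch 2| = 0.9667.
|Patch 1 ∖ Patch 2| = |Patch 1| − |Patch 1∩Patch 2| = 2 − 0.9667 = 1.03.

1.03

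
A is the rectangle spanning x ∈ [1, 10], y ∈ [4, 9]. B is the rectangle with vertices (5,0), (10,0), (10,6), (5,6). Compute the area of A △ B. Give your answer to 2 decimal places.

55.00

|A∩B|: x∈[5,10], y∈[4,6] → 5·2 = 10.
|A △ B| = |A| + |B| − 2·|A∩B| = 45 + 30 − 20 = 55.00.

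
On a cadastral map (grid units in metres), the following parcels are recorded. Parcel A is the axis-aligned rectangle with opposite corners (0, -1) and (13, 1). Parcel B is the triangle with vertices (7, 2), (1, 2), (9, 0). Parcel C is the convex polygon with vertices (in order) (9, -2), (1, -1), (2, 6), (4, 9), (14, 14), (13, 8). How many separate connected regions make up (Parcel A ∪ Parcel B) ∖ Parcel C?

(Parcel A ∪ Parcel B) ∖ Parcel C splits into 3 disjoint pieces (area 6.4, area 2.2857, area 0.0222).

3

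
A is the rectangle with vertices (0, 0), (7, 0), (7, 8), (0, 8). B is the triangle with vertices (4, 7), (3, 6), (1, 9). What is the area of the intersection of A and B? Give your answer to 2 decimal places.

2.08

The intersection is the polygon with vertices (2.5,8), (4,7), (3,6), (1.667,8).
By the shoelace formula its area is 2.08.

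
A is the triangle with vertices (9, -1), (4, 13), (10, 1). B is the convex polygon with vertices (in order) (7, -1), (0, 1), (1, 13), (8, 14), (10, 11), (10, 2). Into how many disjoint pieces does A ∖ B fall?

1

A ∖ B is a single connected region.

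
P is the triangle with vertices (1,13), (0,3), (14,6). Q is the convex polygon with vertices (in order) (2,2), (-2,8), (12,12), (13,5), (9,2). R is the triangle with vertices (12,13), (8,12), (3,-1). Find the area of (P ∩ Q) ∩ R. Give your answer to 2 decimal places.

The region (P ∩ Q) ∩ R is the polygon with vertices (9.171,8.6), (6.462,4.385), (4.946,4.06), (7.118,9.706).
By the shoelace formula its area is 9.75.

9.75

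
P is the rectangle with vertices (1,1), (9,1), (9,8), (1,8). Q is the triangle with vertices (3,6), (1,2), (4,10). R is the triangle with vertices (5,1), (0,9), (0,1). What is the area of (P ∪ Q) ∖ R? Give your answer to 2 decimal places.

43.45

|P ∪ Q| = 56.25.
|(P ∪ Q) ∩ R| = 12.8.
|(P ∪ Q) ∖ R| = 56.25 − 12.8 = 43.45.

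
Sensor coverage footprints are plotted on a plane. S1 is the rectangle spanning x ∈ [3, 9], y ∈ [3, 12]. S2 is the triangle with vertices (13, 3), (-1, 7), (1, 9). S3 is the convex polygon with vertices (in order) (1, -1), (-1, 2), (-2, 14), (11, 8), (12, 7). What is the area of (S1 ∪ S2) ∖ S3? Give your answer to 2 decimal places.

|S1 ∪ S2| = 63.
|(S1 ∪ S2) ∩ S3| = 48.8726.
|(S1 ∪ S2) ∖ S3| = 63 − 48.8726 = 14.13.

14.13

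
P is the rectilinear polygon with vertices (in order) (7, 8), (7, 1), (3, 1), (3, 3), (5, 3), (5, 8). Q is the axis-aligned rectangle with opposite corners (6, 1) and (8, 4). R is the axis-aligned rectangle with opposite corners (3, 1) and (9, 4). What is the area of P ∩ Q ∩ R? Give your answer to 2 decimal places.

3.00

The intersection is the polygon with vertices (6,1), (6,4), (7,4), (7,1).
By the shoelace formula its area is 3.00.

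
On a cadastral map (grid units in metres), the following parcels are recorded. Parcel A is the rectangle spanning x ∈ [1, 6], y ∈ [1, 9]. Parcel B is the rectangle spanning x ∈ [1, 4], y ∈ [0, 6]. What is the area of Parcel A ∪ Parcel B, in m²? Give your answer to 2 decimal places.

By inclusion–exclusion:
Individual areas: |Parcel A| = 40, |Parcel B| = 18.
|Parcel A∩Parcel B|: x∈[1,4], y∈[1,6] → 3·5 = 15.
|Parcel A ∪ Parcel B| = 58 − 15 = 43.00.

43.00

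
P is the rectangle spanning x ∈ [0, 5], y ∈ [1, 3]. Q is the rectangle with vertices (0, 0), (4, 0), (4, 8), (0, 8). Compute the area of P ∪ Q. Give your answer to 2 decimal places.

34.00

By inclusion–exclusion:
Individual areas: |P| = 10, |Q| = 32.
|P∩Q|: x∈[0,4], y∈[1,3] → 4·2 = 8.
|P ∪ Q| = 42 − 8 = 34.00.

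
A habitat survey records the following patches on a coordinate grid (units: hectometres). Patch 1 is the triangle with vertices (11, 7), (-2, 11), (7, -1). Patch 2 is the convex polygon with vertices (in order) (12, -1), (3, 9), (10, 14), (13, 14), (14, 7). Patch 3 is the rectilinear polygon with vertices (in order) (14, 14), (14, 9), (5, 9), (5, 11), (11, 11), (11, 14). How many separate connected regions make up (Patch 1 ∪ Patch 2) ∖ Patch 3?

(Patch 1 ∪ Patch 2) ∖ Patch 3 splits into 2 disjoint pieces (area 96.4724, area 9.3).

2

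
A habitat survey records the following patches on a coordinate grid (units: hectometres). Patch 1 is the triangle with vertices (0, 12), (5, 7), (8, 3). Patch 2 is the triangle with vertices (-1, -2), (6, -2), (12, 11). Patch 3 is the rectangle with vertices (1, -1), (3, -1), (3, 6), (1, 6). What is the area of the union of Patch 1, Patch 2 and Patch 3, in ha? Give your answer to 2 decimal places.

By inclusion–exclusion:
Individual areas: |Patch 1| = 2.5, |Patch 2| = 45.5, |Patch 3| = 14.
|Patch 1∩Patch 2| = 0.3361.
|Patch 1∩Patch 3| = 0.
|Patch 2∩Patch 3| = 4.
|Patch 1∩Patch 2∩Patch 3| = 0.
|Patch 1 ∪ Patch 2 ∪ Patch 3| = 62 − 4.3361 + 0 = 57.66.

57.66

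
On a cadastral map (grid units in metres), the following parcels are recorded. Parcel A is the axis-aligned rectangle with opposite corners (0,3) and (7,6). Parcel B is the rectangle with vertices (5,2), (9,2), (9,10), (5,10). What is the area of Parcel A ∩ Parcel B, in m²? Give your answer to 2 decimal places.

6.00

|Parcel A∩Parcel B|: x∈[5,7], y∈[3,6] → 2·3 = 6.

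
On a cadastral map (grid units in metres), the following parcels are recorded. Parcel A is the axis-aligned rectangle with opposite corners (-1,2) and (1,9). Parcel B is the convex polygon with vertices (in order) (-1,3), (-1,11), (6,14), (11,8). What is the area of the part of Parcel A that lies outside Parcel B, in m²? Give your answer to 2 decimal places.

2.83

|Parcel A| = 14, |Parcel A∩Parcel B| = 11.1667.
|Parcel A ∖ Parcel B| = |Parcel A| − |Parcel A∩Parcel B| = 14 − 11.1667 = 2.83.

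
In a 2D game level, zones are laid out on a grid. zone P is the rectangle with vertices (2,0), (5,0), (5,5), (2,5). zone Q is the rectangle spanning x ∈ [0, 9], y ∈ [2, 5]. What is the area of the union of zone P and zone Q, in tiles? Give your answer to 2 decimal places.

By inclusion–exclusion:
Individual areas: |zone P| = 15, |zone Q| = 27.
|zone P∩zone Q|: x∈[2,5], y∈[2,5] → 3·3 = 9.
|zone P ∪ zone Q| = 42 − 9 = 33.00.

33.00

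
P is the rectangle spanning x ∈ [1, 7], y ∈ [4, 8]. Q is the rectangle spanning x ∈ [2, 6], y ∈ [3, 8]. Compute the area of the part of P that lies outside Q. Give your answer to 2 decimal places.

|P∩Q|: x∈[2,6], y∈[4,8] → 4·4 = 16.
|P| = 24.
|P ∖ Q| = |P| − |P∩Q| = 24 − 16 = 8.00.

8.00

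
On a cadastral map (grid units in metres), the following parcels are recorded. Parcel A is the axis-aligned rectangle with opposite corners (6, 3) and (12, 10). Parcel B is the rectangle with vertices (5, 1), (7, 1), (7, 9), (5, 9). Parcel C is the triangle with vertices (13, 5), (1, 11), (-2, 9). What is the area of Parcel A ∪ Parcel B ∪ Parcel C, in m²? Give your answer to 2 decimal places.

By inclusion–exclusion:
Individual areas: |Parcel A| = 42, |Parcel B| = 16, |Parcel C| = 21.
|Parcel A∩Parcel B|: x∈[6,7], y∈[3,9] → 1·6 = 6.
|Parcel A∩Parcel C| = 5.6.
|Parcel B∩Parcel C| = 3.2667.
|Parcel A∩Parcel B∩Parcel C| = 1.5167.
|Parcel A ∪ Parcel B ∪ Parcel C| = 79 − 14.8667 + 1.5167 = 65.65.

65.65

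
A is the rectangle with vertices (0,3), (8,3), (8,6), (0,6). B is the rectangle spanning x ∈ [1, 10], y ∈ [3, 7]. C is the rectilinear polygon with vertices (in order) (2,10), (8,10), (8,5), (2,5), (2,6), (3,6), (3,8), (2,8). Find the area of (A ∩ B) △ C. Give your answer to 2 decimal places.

|A ∩ B| = 21.
|(A ∩ B) ∩ C| = 6.
|(A ∩ B) △ C| = 21 + 28 − 12 = 37.00.

37.00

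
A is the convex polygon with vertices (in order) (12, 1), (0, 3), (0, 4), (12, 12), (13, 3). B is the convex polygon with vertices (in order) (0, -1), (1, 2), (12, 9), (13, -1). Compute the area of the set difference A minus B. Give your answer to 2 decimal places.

34.98

|A| = 77.5, |A∩B| = 42.5157.
|A ∖ B| = |A| − |A∩B| = 77.5 − 42.5157 = 34.98.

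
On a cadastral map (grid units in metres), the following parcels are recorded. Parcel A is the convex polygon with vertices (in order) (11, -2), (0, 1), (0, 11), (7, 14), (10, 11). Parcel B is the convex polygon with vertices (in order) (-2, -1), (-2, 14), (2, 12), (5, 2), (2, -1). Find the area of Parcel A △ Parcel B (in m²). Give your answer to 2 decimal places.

130.36

|Parcel A| = 135, |Parcel B| = 75.5, |Parcel A∩Parcel B| = 40.0687.
|Parcel A △ Parcel B| = |Parcel A| + |Parcel B| − 2·|Parcel A∩Parcel B| = 135 + 75.5 − 80.1374 = 130.36.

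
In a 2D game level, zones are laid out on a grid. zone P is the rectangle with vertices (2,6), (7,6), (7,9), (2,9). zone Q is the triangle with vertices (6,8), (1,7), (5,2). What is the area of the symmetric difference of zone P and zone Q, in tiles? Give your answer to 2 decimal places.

|zone P| = 15, |zone Q| = 14.5, |zone P∩zone Q| = 6.0667.
|zone P △ zone Q| = |zone P| + |zone Q| − 2·|zone P∩zone Q| = 15 + 14.5 − 12.1333 = 17.37.

17.37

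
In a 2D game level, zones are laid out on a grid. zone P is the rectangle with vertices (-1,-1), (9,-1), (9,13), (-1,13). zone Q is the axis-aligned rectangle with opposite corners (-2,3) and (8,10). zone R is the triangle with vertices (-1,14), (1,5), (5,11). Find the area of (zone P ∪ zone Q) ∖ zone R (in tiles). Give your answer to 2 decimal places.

123.89

|zone P ∪ zone Q| = 147.
|(zone P ∪ zone Q) ∩ zone R| = 23.1111.
|(zone P ∪ zone Q) ∖ zone R| = 147 − 23.1111 = 123.89.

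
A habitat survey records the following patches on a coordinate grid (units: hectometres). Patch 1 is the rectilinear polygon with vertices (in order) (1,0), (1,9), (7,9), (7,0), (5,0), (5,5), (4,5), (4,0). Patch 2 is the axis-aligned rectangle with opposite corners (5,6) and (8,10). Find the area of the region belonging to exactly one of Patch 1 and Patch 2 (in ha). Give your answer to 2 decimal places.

|Patch 1| = 49, |Patch 2| = 12, |Patch 1∩Patch 2| = 6.
|Patch 1 △ Patch 2| = |Patch 1| + |Patch 2| − 2·|Patch 1∩Patch 2| = 49 + 12 − 12 = 49.00.

49.00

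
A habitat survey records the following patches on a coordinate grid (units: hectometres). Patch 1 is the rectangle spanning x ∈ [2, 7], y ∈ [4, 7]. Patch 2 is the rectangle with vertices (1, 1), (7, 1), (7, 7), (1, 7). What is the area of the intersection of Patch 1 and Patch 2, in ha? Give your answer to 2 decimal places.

|Patch 1∩Patch 2|: x∈[2,7], y∈[4,7] → 5·3 = 15.

15.00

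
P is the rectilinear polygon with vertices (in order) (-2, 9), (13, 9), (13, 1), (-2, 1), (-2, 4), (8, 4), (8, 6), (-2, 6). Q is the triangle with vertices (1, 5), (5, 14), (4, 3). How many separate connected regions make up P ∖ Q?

P ∖ Q splits into 2 disjoint pieces (area 12.3333, area 79.9773).

2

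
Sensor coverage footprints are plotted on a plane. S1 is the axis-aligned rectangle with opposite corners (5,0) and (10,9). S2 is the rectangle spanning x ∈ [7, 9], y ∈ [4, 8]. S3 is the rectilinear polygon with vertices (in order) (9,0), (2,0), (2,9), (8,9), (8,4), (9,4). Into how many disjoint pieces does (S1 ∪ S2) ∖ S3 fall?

(S1 ∪ S2) ∖ S3 is a single connected region.

1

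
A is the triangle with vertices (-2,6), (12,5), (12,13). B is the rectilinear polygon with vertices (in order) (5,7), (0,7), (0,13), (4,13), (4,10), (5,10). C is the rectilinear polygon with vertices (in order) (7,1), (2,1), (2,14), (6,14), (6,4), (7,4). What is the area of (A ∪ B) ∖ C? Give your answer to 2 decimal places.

|A ∪ B| = 76.75.
|(A ∪ B) ∩ C| = 23.4643.
|(A ∪ B) ∖ C| = 76.75 − 23.4643 = 53.29.

53.29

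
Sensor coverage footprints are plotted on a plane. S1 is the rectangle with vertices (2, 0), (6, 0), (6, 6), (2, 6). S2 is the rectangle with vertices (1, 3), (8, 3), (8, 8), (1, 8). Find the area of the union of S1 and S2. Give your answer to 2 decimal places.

By inclusion–exclusion:
Individual areas: |S1| = 24, |S2| = 35.
|S1∩S2|: x∈[2,6], y∈[3,6] → 4·3 = 12.
|S1 ∪ S2| = 59 − 12 = 47.00.

47.00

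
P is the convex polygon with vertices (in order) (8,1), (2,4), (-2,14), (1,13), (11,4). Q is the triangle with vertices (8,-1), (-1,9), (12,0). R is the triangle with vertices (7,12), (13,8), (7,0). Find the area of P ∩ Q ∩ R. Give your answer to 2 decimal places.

The intersection is the polygon with vertices (8.709,2.279), (7.818,1.091), (7,1.5), (7,3.462).
By the shoelace formula its area is 2.34.

2.34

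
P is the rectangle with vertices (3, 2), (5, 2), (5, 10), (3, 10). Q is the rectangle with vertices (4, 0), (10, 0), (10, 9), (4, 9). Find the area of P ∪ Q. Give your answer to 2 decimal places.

63.00

By inclusion–exclusion:
Individual areas: |P| = 16, |Q| = 54.
|P∩Q|: x∈[4,5], y∈[2,9] → 1·7 = 7.
|P ∪ Q| = 70 − 7 = 63.00.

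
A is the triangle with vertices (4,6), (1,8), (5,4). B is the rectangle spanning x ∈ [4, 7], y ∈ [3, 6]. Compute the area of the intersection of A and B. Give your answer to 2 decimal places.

The intersection is the polygon with vertices (5,4), (4,5), (4,6).
By the shoelace formula its area is 0.50.

0.50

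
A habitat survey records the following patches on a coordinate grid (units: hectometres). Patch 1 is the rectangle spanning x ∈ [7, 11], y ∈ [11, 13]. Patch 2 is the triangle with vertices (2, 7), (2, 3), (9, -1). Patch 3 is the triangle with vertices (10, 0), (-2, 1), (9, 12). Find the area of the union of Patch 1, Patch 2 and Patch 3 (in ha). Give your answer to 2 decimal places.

By inclusion–exclusion:
Individual areas: |Patch 1| = 8, |Patch 2| = 14, |Patch 3| = 71.5.
|Patch 1∩Patch 2| = 0.
|Patch 1∩Patch 3| = 0.5417.
|Patch 2∩Patch 3| = 12.4183.
|Patch 1∩Patch 2∩Patch 3| = 0.
|Patch 1 ∪ Patch 2 ∪ Patch 3| = 93.5 − 12.9599 + 0 = 80.54.

80.54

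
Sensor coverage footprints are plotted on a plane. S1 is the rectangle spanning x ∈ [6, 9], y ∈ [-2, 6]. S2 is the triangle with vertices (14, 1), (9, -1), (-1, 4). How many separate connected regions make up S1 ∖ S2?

2

S1 ∖ S2 splits into 2 disjoint pieces (area 5.25, area 11.1).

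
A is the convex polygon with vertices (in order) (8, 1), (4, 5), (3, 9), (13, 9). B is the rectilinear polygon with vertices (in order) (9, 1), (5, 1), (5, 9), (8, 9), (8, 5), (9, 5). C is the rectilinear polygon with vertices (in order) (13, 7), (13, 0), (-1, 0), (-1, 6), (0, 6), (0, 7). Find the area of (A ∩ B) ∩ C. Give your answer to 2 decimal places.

16.70

The region (A ∩ B) ∩ C is the polygon with vertices (5,7), (8,7), (8,5), (9,5), (9,2.6), (8,1), (5,4).
By the shoelace formula its area is 16.70.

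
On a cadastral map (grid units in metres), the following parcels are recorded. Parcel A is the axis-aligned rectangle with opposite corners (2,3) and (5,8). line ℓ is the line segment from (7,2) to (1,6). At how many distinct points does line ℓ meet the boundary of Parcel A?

The segment meets the boundary at (5,3.333), (2,5.333).

2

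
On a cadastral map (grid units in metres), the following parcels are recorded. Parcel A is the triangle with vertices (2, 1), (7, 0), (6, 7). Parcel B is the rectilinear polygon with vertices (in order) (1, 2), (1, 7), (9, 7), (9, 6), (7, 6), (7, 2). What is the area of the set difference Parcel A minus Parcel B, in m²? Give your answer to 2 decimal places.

6.88

|Parcel A| = 17, |Parcel A∩Parcel B| = 10.119.
|Parcel A ∖ Parcel B| = |Parcel A| − |Parcel A∩Parcel B| = 17 − 10.119 = 6.88.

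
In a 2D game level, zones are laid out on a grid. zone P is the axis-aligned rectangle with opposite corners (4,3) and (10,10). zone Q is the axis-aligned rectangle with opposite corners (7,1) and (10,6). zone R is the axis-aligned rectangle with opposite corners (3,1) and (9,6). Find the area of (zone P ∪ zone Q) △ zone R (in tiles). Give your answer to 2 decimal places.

40.00

|zone P ∪ zone Q| = 48.
|(zone P ∪ zone Q) ∩ zone R| = 19.
|(zone P ∪ zone Q) △ zone R| = 48 + 30 − 38 = 40.00.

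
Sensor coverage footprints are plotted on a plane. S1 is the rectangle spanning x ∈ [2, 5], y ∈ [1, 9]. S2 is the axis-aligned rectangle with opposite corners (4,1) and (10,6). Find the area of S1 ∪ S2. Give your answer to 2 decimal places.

By inclusion–exclusion:
Individual areas: |S1| = 24, |S2| = 30.
|S1∩S2|: x∈[4,5], y∈[1,6] → 1·5 = 5.
|S1 ∪ S2| = 54 − 5 = 49.00.

49.00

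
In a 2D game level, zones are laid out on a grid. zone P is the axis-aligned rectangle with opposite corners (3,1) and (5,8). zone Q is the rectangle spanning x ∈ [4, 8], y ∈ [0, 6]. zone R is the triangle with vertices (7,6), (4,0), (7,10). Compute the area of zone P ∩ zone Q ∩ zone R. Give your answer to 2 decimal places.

The intersection is the polygon with vertices (4.3,1), (5,3.333), (5,2), (4.5,1).
By the shoelace formula its area is 0.57.

0.57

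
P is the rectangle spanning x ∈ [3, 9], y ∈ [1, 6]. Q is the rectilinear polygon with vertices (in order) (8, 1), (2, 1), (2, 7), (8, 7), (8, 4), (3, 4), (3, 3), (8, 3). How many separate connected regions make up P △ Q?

P △ Q is a single connected region.

1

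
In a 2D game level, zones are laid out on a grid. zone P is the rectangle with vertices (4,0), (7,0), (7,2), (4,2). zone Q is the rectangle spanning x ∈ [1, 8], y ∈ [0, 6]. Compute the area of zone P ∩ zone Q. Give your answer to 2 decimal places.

|zone P∩zone Q|: x∈[4,7], y∈[0,2] → 3·2 = 6.

6.00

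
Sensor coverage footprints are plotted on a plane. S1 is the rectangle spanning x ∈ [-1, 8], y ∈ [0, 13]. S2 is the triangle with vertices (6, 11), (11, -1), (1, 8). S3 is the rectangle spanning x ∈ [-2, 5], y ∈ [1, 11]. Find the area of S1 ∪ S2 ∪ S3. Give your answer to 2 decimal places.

By inclusion–exclusion:
Individual areas: |S1| = 117, |S2| = 37.5, |S3| = 70.
|S1∩S2| = 30.75.
|S1∩S3|: x∈[-1,5], y∈[1,11] → 6·10 = 60.
|S2∩S3| = 12.
|S1∩S2∩S3| = 12.
|S1 ∪ S2 ∪ S3| = 224.5 − 102.75 + 12 = 133.75.

133.75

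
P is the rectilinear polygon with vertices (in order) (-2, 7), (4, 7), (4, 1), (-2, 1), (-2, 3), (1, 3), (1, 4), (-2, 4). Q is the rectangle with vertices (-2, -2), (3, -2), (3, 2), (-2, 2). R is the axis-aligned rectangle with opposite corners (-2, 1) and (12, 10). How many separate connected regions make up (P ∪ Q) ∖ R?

(P ∪ Q) ∖ R is a single connected region.

1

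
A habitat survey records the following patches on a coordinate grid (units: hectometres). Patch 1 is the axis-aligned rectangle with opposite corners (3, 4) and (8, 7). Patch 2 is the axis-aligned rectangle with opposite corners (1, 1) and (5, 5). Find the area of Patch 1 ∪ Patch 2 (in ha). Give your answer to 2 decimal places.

29.00

By inclusion–exclusion:
Individual areas: |Patch 1| = 15, |Patch 2| = 16.
|Patch 1∩Patch 2|: x∈[3,5], y∈[4,5] → 2·1 = 2.
|Patch 1 ∪ Patch 2| = 31 − 2 = 29.00.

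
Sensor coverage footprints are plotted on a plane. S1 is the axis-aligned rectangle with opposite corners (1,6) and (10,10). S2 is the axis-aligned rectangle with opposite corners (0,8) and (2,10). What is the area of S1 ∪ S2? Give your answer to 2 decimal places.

By inclusion–exclusion:
Individual areas: |S1| = 36, |S2| = 4.
|S1∩S2|: x∈[1,2], y∈[8,10] → 1·2 = 2.
|S1 ∪ S2| = 40 − 2 = 38.00.

38.00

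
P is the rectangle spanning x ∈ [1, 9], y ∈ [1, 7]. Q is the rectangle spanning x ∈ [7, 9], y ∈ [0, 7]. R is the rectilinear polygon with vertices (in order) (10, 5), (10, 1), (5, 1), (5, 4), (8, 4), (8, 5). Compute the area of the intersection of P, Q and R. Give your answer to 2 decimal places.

7.00

The intersection is the polygon with vertices (7,1), (7,4), (8,4), (8,5), (9,5), (9,1).
By the shoelace formula its area is 7.00.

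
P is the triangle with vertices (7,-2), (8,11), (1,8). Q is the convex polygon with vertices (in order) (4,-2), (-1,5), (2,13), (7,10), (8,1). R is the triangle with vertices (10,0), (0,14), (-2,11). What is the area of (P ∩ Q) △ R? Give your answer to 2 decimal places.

|P ∩ Q| = 39.5742.
|(P ∩ Q) ∩ R| = 12.1614.
|(P ∩ Q) △ R| = 39.5742 + 29 − 24.3228 = 44.25.

44.25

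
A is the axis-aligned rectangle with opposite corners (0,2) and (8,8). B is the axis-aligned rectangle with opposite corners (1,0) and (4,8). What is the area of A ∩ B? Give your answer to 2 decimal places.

|A∩B|: x∈[1,4], y∈[2,8] → 3·6 = 18.

18.00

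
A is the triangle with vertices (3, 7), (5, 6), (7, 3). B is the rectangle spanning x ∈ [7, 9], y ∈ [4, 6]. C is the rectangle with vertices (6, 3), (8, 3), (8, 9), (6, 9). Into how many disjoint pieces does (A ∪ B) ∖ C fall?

2

(A ∪ B) ∖ C splits into 2 disjoint pieces (area 1.75, area 2).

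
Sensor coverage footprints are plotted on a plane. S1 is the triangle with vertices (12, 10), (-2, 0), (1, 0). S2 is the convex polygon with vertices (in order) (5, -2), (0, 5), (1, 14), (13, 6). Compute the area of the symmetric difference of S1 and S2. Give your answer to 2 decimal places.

103.03

|S1| = 15, |S2| = 106, |S1∩S2| = 8.9842.
|S1 △ S2| = |S1| + |S2| − 2·|S1∩S2| = 15 + 106 − 17.9684 = 103.03.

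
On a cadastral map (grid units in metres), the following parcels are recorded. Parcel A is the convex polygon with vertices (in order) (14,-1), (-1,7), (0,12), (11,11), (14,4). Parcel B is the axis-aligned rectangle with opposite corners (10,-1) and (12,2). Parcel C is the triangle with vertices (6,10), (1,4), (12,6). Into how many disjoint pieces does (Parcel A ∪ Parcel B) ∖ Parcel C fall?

1

(Parcel A ∪ Parcel B) ∖ Parcel C is a single connected region.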